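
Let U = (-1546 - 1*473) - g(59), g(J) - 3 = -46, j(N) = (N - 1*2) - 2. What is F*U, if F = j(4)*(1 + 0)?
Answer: 0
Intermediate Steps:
j(N) = -4 + N (j(N) = (N - 2) - 2 = (-2 + N) - 2 = -4 + N)
g(J) = -43 (g(J) = 3 - 46 = -43)
U = -1976 (U = (-1546 - 1*473) - 1*(-43) = (-1546 - 473) + 43 = -2019 + 43 = -1976)
F = 0 (F = (-4 + 4)*(1 + 0) = 0*1 = 0)
F*U = 0*(-1976) = 0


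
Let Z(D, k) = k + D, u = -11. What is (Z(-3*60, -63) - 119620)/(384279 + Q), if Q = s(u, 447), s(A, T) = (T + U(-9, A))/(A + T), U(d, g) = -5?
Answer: -26130134/83773043 ≈ -0.31192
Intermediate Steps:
s(A, T) = (-5 + T)/(A + T) (s(A, T) = (T - 5)/(A + T) = (-5 + T)/(A + T))
Q = 221/218 (Q = (-5 + 447)/(-11 + 447) = 442/436 = (1/436)*442 = 221/218 ≈ 1.0138)
Z(D, k) = D + k
(Z(-3*60, -63) - 119620)/(384279 + Q) = ((-3*60 - 63) - 119620)/(384279 + 221/218) = ((-180 - 63) - 119620)/(83773043/218) = (-243 - 119620)*(218/83773043) = -119863*218/83773043 = -26130134/83773043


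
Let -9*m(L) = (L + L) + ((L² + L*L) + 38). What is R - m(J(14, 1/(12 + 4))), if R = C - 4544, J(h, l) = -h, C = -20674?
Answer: -75520/3 ≈ -25173.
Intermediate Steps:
R = -25218 (R = -20674 - 4544 = -25218)
m(L) = -38/9 - 2*L/9 - 2*L²/9 (m(L) = -((L + L) + ((L² + L*L) + 38))/9 = -(2*L + ((L² + L²) + 38))/9 = -(2*L + (2*L² + 38))/9 = -(2*L + (38 + 2*L²))/9 = -(38 + 2*L + 2*L²)/9 = -38/9 - 2*L/9 - 2*L²/9)
R - m(J(14, 1/(12 + 4))) = -25218 - (-38/9 - (-2)*14/9 - 2*(-1*14)²/9) = -25218 - (-38/9 - 2/9*(-14) - 2/9*(-14)²) = -25218 - (-38/9 + 28/9 - 2/9*196) = -25218 - (-38/9 + 28/9 - 392/9) = -25218 - 1*(-134/3) = -25218 + 134/3 = -75520/3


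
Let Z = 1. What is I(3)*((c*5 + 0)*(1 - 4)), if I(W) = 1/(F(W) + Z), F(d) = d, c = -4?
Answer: 15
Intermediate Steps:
I(W) = 1/(1 + W) (I(W) = 1/(W + 1) = 1/(1 + W))
I(3)*((c*5 + 0)*(1 - 4)) = ((-4*5 + 0)*(1 - 4))/(1 + 3) = ((-20 + 0)*(-3))/4 = (-20*(-3))/4 = (¼)*60 = 15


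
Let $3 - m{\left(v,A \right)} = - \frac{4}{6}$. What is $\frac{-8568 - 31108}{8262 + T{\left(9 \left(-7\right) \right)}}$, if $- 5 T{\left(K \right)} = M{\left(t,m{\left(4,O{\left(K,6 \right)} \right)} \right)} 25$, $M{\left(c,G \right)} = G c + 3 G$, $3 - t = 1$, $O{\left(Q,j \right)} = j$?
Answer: $- \frac{119028}{24511} \approx -4.8561$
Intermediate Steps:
$t = 2$ ($t = 3 - 1 = 2$)
$m{\left(v,A \right)} = \frac{11}{3}$ ($m{\left(v,A \right)} = 3 - - \frac{4}{6} = 3 - \left(-4\right) \frac{1}{6} = 3 - - \frac{2}{3} = 3 + \frac{2}{3} = \frac{11}{3}$)
$M{\left(c,G \right)} = 3 G + G c$
$T{\left(K \right)} = - \frac{275}{3}$ ($T{\left(K \right)} = - \frac{\frac{11 \left(3 + 2\right)}{3} \cdot 25}{5} = - \frac{\frac{11}{3} \cdot 5 \cdot 25}{5} = - \frac{\frac{55}{3} \cdot 25}{5} = \left(- \frac{1}{5}\right) \frac{1375}{3} = - \frac{275}{3}$)
$\frac{-8568 - 31108}{8262 + T{\left(9 \left(-7\right) \right)}} = \frac{-8568 - 31108}{8262 - \frac{275}{3}} = - \frac{39676}{\frac{24511}{3}} = \left(-39676\right) \frac{3}{24511} = - \frac{119028}{24511}$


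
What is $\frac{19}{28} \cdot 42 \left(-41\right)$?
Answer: $- \frac{2337}{2} \approx -1168.5$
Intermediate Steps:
$\frac{19}{28} \cdot 42 \left(-41\right) = \frac{57}{2} \left(-41\right) = - \frac{2337}{2}$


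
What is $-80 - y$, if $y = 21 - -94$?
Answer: $-195$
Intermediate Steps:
$y = 115$ ($y = 21 + 94 = 115$)
$-80 - y = -80 - 115 = -195$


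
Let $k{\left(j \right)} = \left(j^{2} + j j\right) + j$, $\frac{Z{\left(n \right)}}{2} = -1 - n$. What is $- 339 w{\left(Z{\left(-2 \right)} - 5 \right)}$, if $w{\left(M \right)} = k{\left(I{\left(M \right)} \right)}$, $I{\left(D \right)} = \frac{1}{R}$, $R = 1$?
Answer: $-1017$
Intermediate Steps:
$I{\left(D \right)} = 1$ ($I{\left(D \right)} = 1^{-1} = 1$)
$Z{\left(n \right)} = -2 - 2 n$ ($Z{\left(n \right)} = 2 \left(-1 - n\right) = -2 - 2 n$)
$k{\left(j \right)} = j + 2 j^{2}$ ($k{\left(j \right)} = \left(j^{2} + j^{2}\right) + j = 2 j^{2} + j = j + 2 j^{2}$)
$w{\left(M \right)} = 3$ ($w{\left(M \right)} = 1 \left(1 + 2 \cdot 1\right) = 1 \left(1 + 2\right) = 1 \cdot 3 = 3$)
$- 339 w{\left(Z{\left(-2 \right)} - 5 \right)} = \left(-339\right) 3 = -1017$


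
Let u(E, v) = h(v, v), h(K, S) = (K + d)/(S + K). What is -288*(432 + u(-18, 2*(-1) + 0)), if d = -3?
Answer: -124776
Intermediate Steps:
h(K, S) = (-3 + K)/(K + S) (h(K, S) = (K - 3)/(S + K) = (-3 + K)/(K + S))
u(E, v) = (-3 + v)/(2*v) (u(E, v) = (-3 + v)/(v + v) = (-3 + v)/((2*v)) = (1/(2*v))*(-3 + v) = (-3 + v)/(2*v))
-288*(432 + u(-18, 2*(-1) + 0)) = -288*(432 + (-3 + (2*(-1) + 0))/(2*(2*(-1) + 0))) = -288*(432 + (-3 + (-2 + 0))/(2*(-2 + 0))) = -288*(432 + (½)*(-3 - 2)/(-2)) = -288*(432 + (½)*(-½)*(-5)) = -288*(432 + 5/4) = -288*1733/4 = -124776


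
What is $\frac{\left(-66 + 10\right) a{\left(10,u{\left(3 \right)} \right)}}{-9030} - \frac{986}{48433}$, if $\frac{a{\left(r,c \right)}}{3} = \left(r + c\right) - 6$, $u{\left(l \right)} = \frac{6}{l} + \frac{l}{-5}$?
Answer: $\frac{245342}{3062675} \approx 0.080107$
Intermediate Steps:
$u{\left(l \right)} = \frac{6}{l} - \frac{l}{5}$ ($u{\left(l \right)} = \frac{6}{l} + l \left(- \frac{1}{5}\right) = \frac{6}{l} - \frac{l}{5}$)
$a{\left(r,c \right)} = -18 + 3 c + 3 r$ ($a{\left(r,c \right)} = 3 \left(\left(r + c\right) - 6\right) = 3 \left(\left(c + r\right) - 6\right) = 3 \left(-6 + c + r\right) = -18 + 3 c + 3 r$)
$\frac{\left(-66 + 10\right) a{\left(10,u{\left(3 \right)} \right)}}{-9030} - \frac{986}{48433} = \frac{\left(-66 + 10\right) \left(-18 + 3 \left(\frac{6}{3} - \frac{3}{5}\right) + 3 \cdot 10\right)}{-9030} - \frac{986}{48433} = - 56 \left(-18 + 3 \left(6 \cdot \frac{1}{3} - \frac{3}{5}\right) + 30\right) \left(- \frac{1}{9030}\right) - \frac{58}{2849} = - 56 \left(-18 + 3 \left(2 - \frac{3}{5}\right) + 30\right) \left(- \frac{1}{9030}\right) - \frac{58}{2849} = - 56 \left(-18 + 3 \cdot \frac{7}{5} + 30\right) \left(- \frac{1}{9030}\right) - \frac{58}{2849} = - 56 \left(-18 + \frac{21}{5} + 30\right) \left(- \frac{1}{9030}\right) - \frac{58}{2849} = \left(-56\right) \frac{81}{5} \left(- \frac{1}{9030}\right) - \frac{58}{2849} = \left(- \frac{4536}{5}\right) \left(- \frac{1}{9030}\right) - \frac{58}{2849} = \frac{108}{1075} - \frac{58}{2849} = \frac{245342}{3062675}$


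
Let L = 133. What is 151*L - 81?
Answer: 20002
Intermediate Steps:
151*L - 81 = 151*133 - 81 = 20083 - 81 = 20002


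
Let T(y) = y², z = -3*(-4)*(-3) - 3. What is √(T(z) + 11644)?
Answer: √13165 ≈ 114.74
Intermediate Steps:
z = -39 (z = 12*(-3) - 3 = -36 - 3 = -39)
√(T(z) + 11644) = √((-39)² + 11644) = √(1521 + 11644) = √13165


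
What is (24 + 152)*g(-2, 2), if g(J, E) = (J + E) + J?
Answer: -352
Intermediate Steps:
g(J, E) = E + 2*J (g(J, E) = (E + J) + J = E + 2*J)
(24 + 152)*g(-2, 2) = (24 + 152)*(2 + 2*(-2)) = 176*(2 - 4) = 176*(-2) = -352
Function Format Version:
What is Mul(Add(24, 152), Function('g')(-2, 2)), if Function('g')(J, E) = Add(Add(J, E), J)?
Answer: -352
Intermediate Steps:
Function('g')(J, E) = Add(E, Mul(2, J)) (Function('g')(J, E) = Add(Add(E, J), J) = Add(E, Mul(2, J)))
Mul(Add(24, 152), Function('g')(-2, 2)) = Mul(Add(24, 152), Add(2, Mul(2, -2))) = Mul(176, Add(2, -4)) = Mul(176, -2) = -352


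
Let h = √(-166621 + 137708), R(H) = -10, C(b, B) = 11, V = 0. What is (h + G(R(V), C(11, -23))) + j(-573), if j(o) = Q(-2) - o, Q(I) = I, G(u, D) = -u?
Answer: 581 + I*√28913 ≈ 581.0 + 170.04*I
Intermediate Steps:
j(o) = -2 - o
h = I*√28913 (h = √(-28913) = I*√28913 ≈ 170.04*I)
(h + G(R(V), C(11, -23))) + j(-573) = (I*√28913 - 1*(-10)) + (-2 - 1*(-573)) = (I*√28913 + 10) + (-2 + 573) = (10 + I*√28913) + 571 = 581 + I*√28913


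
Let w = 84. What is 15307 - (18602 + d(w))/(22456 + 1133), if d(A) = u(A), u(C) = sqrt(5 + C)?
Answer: 361058221/23589 - sqrt(89)/23589 ≈ 15306.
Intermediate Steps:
d(A) = sqrt(5 + A)
15307 - (18602 + d(w))/(22456 + 1133) = 15307 - (18602 + sqrt(5 + 84))/(22456 + 1133) = 15307 - (18602 + sqrt(89))/23589 = 15307 - (18602/23589 + sqrt(89)/23589) = 15307 + (-18602/23589 - sqrt(89)/23589) = 361058221/23589 - sqrt(89)/23589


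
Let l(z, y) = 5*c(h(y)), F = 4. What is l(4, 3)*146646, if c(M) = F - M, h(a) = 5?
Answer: -733230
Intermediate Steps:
c(M) = 4 - M
l(z, y) = -5 (l(z, y) = 5*(4 - 1*5) = 5*(4 - 5) = 5*(-1) = -5)
l(4, 3)*146646 = -5*146646 = -733230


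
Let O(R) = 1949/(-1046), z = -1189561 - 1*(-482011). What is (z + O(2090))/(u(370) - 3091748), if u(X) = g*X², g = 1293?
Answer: -740099249/181920269792 ≈ -0.0040683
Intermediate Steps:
u(X) = 1293*X²
z = -707550 (z = -1189561 + 482011 = -707550)
O(R) = -1949/1046 (O(R) = 1949*(-1/1046) = -1949/1046)
(z + O(2090))/(u(370) - 3091748) = (-707550 - 1949/1046)/(1293*370² - 3091748) = -740099249/(1046*(1293*136900 - 3091748)) = -740099249/(1046*(177011700 - 3091748)) = -740099249/1046/173919952 = -740099249/1046*1/173919952 = -740099249/181920269792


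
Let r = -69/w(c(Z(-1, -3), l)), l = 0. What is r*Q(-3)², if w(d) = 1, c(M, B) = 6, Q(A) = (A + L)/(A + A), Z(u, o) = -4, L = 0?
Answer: -69/4 ≈ -17.250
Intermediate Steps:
Q(A) = ½ (Q(A) = (A + 0)/(A + A) = A/((2*A)) = A*(1/(2*A)) = ½)
r = -69 (r = -69/1 = -69*1 = -69)
r*Q(-3)² = -69*(½)² = -69*¼ = -69/4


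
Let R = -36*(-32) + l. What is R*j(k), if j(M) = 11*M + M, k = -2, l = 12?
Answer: -27936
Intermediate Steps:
R = 1164 (R = -36*(-32) + 12 = 1152 + 12 = 1164)
j(M) = 12*M
R*j(k) = 1164*(12*(-2)) = 1164*(-24) = -27936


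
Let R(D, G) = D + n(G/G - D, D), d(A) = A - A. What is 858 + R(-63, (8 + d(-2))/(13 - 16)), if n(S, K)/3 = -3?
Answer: 786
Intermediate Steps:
n(S, K) = -9 (n(S, K) = 3*(-3) = -9)
d(A) = 0
R(D, G) = -9 + D (R(D, G) = D - 9 = -9 + D)
858 + R(-63, (8 + d(-2))/(13 - 16)) = 858 + (-9 - 63) = 858 - 72 = 786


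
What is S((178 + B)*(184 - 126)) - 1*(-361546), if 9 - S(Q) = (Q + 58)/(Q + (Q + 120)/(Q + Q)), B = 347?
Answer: 22349286485805/61814519 ≈ 3.6155e+5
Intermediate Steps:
S(Q) = 9 - (58 + Q)/(Q + (120 + Q)/(2*Q)) (S(Q) = 9 - (Q + 58)/(Q + (Q + 120)/(Q + Q)) = 9 - (58 + Q)/(Q + (120 + Q)/((2*Q))) = 9 - (58 + Q)/(Q + (120 + Q)*(1/(2*Q))) = 9 - (58 + Q)/(Q + (120 + Q)/(2*Q)))
S((178 + B)*(184 - 126)) - 1*(-361546) = (1080 - 107*(178 + 347)*(184 - 126) + 16*((178 + 347)*(184 - 126))²)/(120 + (178 + 347)*(184 - 126) + 2*((178 + 347)*(184 - 126))²) - 1*(-361546) = (1080 - 56175*58 + 16*(525*58)²)/(120 + 525*58 + 2*(525*58)²) + 361546 = (1080 - 107*30450 + 16*30450²)/(120 + 30450 + 2*30450²) + 361546 = (1080 - 3258150 + 16*927202500)/(120 + 30450 + 2*927202500) + 361546 = (1080 - 3258150 + 14835240000)/(120 + 30450 + 1854405000) + 361546 = 14831982930/1854435570 + 361546 = (1/1854435570)*14831982930 + 361546 = 494399431/61814519 + 361546 = 22349286485805/61814519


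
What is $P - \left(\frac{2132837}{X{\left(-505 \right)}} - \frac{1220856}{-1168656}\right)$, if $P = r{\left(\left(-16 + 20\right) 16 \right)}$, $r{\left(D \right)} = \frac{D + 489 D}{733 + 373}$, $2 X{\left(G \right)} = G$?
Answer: $\frac{16462358884769}{1942647130} \approx 8474.2$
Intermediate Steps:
$X{\left(G \right)} = \frac{G}{2}$
$r{\left(D \right)} = \frac{35 D}{79}$ ($r{\left(D \right)} = \frac{490 D}{1106} = 490 D \frac{1}{1106} = \frac{35 D}{79}$)
$P = \frac{2240}{79}$ ($P = \frac{35 \left(-16 + 20\right) 16}{79} = \frac{35 \cdot 4 \cdot 16}{79} = \frac{35}{79} \cdot 64 = \frac{2240}{79} \approx 28.354$)
$P - \left(\frac{2132837}{X{\left(-505 \right)}} - \frac{1220856}{-1168656}\right) = \frac{2240}{79} - \left(\frac{2132837}{\frac{1}{2} \left(-505\right)} - \frac{1220856}{-1168656}\right) = \frac{2240}{79} - \left(\frac{2132837}{- \frac{505}{2}} - - \frac{50869}{48694}\right) = \frac{2240}{79} - \left(2132837 \left(- \frac{2}{505}\right) + \frac{50869}{48694}\right) = \frac{2240}{79} - \left(- \frac{4265674}{505} + \frac{50869}{48694}\right) = \frac{2240}{79} - - \frac{207687040911}{24590470} = \frac{2240}{79} + \frac{207687040911}{24590470} = \frac{16462358884769}{1942647130}$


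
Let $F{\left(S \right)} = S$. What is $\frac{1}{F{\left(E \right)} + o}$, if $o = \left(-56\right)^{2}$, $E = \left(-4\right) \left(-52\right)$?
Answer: $\frac{1}{3344} \approx 0.00029904$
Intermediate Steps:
$E = 208$
$o = 3136$
$\frac{1}{F{\left(E \right)} + o} = \frac{1}{208 + 3136} = \frac{1}{3344}$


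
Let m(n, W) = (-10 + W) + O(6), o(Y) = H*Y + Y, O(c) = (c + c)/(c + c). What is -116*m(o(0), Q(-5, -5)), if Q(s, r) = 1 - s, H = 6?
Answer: 348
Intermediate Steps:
O(c) = 1 (O(c) = (2*c)/((2*c)) = (2*c)*(1/(2*c)) = 1)
o(Y) = 7*Y (o(Y) = 6*Y + Y = 7*Y)
m(n, W) = -9 + W (m(n, W) = (-10 + W) + 1 = -9 + W)
-116*m(o(0), Q(-5, -5)) = -116*(-9 + (1 - 1*(-5))) = -116*(-9 + (1 + 5)) = -116*(-9 + 6) = -116*(-3) = 348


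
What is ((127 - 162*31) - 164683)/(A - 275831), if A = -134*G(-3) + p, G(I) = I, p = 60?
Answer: 169578/275369 ≈ 0.61582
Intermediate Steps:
A = 462 (A = -134*(-3) + 60 = 402 + 60 = 462)
((127 - 162*31) - 164683)/(A - 275831) = ((127 - 162*31) - 164683)/(462 - 275831) = ((127 - 5022) - 164683)/(-275369) = (-4895 - 164683)*(-1/275369) = -169578*(-1/275369) = 169578/275369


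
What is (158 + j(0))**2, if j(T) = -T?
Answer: 24964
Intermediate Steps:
(158 + j(0))**2 = (158 - 1*0)**2 = (158 + 0)**2 = 158**2 = 24964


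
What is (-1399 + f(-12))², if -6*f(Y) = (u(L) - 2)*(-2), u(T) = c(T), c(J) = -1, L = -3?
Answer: 1960000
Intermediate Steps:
u(T) = -1
f(Y) = -1 (f(Y) = -(-1 - 2)*(-2)/6 = -(-1)*(-2)/2 = -⅙*6 = -1)
(-1399 + f(-12))² = (-1399 - 1)² = (-1400)² = 1960000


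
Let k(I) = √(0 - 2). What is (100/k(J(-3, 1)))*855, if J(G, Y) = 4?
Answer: -42750*I*√2 ≈ -60458.0*I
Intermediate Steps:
k(I) = I*√2 (k(I) = √(-2) = I*√2)
(100/k(J(-3, 1)))*855 = (100/((I*√2)))*855 = (100*(-I*√2/2))*855 = -50*I*√2*855 = -42750*I*√2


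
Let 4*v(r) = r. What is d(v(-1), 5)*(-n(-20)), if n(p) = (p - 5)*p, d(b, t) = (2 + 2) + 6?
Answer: -5000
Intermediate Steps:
v(r) = r/4
d(b, t) = 10 (d(b, t) = 4 + 6 = 10)
n(p) = p*(-5 + p) (n(p) = (-5 + p)*p = p*(-5 + p))
d(v(-1), 5)*(-n(-20)) = 10*(-(-20)*(-5 - 20)) = 10*(-(-20)*(-25)) = 10*(-1*500) = 10*(-500) = -5000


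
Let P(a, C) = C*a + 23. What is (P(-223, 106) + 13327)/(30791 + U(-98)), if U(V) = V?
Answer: -10288/30693 ≈ -0.33519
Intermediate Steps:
P(a, C) = 23 + C*a
(P(-223, 106) + 13327)/(30791 + U(-98)) = ((23 + 106*(-223)) + 13327)/(30791 - 98) = ((23 - 23638) + 13327)/30693 = (-23615 + 13327)*(1/30693) = -10288*1/30693 = -10288/30693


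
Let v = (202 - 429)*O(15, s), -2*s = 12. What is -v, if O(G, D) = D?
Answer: -1362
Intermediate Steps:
s = -6 (s = -1/2*12 = -6)
v = 1362 (v = (202 - 429)*(-6) = -227*(-6) = 1362)
-v = -1*1362 = -1362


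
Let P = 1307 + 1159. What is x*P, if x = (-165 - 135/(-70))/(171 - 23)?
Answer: -2814939/1036 ≈ -2717.1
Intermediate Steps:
P = 2466
x = -2283/2072 (x = (-165 - 135*(-1/70))/148 = (-165 + 27/14)*(1/148) = -2283/14*1/148 = -2283/2072 ≈ -1.1018)
x*P = -2283/2072*2466 = -2814939/1036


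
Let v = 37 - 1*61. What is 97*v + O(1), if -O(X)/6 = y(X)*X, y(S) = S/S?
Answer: -2334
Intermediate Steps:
y(S) = 1
O(X) = -6*X
v = -24 (v = 37 - 61 = -24)
97*v + O(1) = 97*(-24) - 6*1 = -2328 - 6 = -2334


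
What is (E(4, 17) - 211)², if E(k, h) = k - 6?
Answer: 45369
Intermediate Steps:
E(k, h) = -6 + k
(E(4, 17) - 211)² = ((-6 + 4) - 211)² = (-2 - 211)² = (-213)² = 45369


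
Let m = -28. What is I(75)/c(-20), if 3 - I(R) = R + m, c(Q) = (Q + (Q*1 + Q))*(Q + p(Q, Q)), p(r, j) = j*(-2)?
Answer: 11/300 ≈ 0.036667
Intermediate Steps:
p(r, j) = -2*j
c(Q) = -3*Q² (c(Q) = (Q + (Q*1 + Q))*(Q - 2*Q) = (Q + (Q + Q))*(-Q) = (Q + 2*Q)*(-Q) = (3*Q)*(-Q) = -3*Q²)
I(R) = 31 - R (I(R) = 3 - (R - 28) = 3 - (-28 + R) = 3 + (28 - R) = 31 - R)
I(75)/c(-20) = (31 - 1*75)/((-3*(-20)²)) = (31 - 75)/((-3*400)) = -44/(-1200) = -44*(-1/1200) = 11/300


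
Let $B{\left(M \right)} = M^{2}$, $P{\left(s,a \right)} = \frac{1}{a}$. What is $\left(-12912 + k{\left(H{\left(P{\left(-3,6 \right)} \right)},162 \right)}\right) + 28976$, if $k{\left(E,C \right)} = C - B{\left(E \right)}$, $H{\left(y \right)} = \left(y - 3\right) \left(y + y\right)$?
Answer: $\frac{5256935}{324} \approx 16225.0$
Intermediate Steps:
$H{\left(y \right)} = 2 y \left(-3 + y\right)$ ($H{\left(y \right)} = \left(-3 + y\right) 2 y = 2 y \left(-3 + y\right)$)
$k{\left(E,C \right)} = C - E^{2}$
$\left(-12912 + k{\left(H{\left(P{\left(-3,6 \right)} \right)},162 \right)}\right) + 28976 = \left(-12912 + \left(162 - \left(\frac{2 \left(-3 + \frac{1}{6}\right)}{6}\right)^{2}\right)\right) + 28976 = \left(-12912 + \left(162 - \left(2 \cdot \frac{1}{6} \left(-3 + \frac{1}{6}\right)\right)^{2}\right)\right) + 28976 = \left(-12912 + \left(162 - \left(2 \cdot \frac{1}{6} \left(- \frac{17}{6}\right)\right)^{2}\right)\right) + 28976 = \left(-12912 + \left(162 - \left(- \frac{17}{18}\right)^{2}\right)\right) + 28976 = \left(-12912 + \left(162 - \frac{289}{324}\right)\right) + 28976 = \left(-12912 + \frac{52199}{324}\right) + 28976 = - \frac{4131289}{324} + 28976 = \frac{5256935}{324}$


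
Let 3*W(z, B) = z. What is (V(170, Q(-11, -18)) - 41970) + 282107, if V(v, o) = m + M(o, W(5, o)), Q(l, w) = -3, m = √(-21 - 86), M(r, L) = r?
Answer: 240134 + I*√107 ≈ 2.4013e+5 + 10.344*I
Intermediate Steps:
W(z, B) = z/3
m = I*√107 (m = √(-107) = I*√107 ≈ 10.344*I)
V(v, o) = o + I*√107 (V(v, o) = I*√107 + o = o + I*√107)
(V(170, Q(-11, -18)) - 41970) + 282107 = ((-3 + I*√107) - 41970) + 282107 = (-41973 + I*√107) + 282107 = 240134 + I*√107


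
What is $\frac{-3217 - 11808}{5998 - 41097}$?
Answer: $\frac{15025}{35099} \approx 0.42807$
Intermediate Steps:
$\frac{-3217 - 11808}{5998 - 41097} = - \frac{15025}{-35099} = \left(-15025\right) \left(- \frac{1}{35099}\right) = \frac{15025}{35099}$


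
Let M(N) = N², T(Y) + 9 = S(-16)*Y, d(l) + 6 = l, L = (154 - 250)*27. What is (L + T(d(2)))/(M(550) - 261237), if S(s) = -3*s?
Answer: -2793/41263 ≈ -0.067688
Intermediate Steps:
L = -2592 (L = -96*27 = -2592)
d(l) = -6 + l
T(Y) = -9 + 48*Y (T(Y) = -9 + (-3*(-16))*Y = -9 + 48*Y)
(L + T(d(2)))/(M(550) - 261237) = (-2592 + (-9 + 48*(-6 + 2)))/(550² - 261237) = (-2592 + (-9 + 48*(-4)))/(302500 - 261237) = (-2592 + (-9 - 192))/41263 = (-2592 - 201)*(1/41263) = -2793*1/41263 = -2793/41263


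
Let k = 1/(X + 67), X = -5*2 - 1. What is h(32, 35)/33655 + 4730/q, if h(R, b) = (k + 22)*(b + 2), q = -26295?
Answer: -1542986441/9911532120 ≈ -0.15568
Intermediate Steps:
X = -11 (X = -10 - 1 = -11)
k = 1/56 (k = 1/(-11 + 67) = 1/56 ≈ 0.017857)
h(R, b) = 1233/28 + 1233*b/56 (h(R, b) = (1/56 + 22)*(b + 2) = 1233*(2 + b)/56 = 1233/28 + 1233*b/56)
h(32, 35)/33655 + 4730/q = (1233/28 + (1233/56)*35)/33655 + 4730/(-26295) = (1233/28 + 6165/8)*(1/33655) + 4730*(-1/26295) = (45621/56)*(1/33655) - 946/5259 = 45621/1884680 - 946/5259 = -1542986441/9911532120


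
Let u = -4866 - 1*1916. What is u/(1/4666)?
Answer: -31644812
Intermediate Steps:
u = -6782 (u = -4866 - 1916 = -6782)
u/(1/4666) = -6782/(1/4666) = -6782/1/4666 = -6782*4666 = -31644812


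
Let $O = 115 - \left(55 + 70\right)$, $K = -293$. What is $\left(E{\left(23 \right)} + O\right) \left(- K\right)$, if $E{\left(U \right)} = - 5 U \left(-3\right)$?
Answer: $98155$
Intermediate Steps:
$O = -10$ ($O = 115 - 125 = -10$)
$E{\left(U \right)} = 15 U$
$\left(E{\left(23 \right)} + O\right) \left(- K\right) = \left(15 \cdot 23 - 10\right) \left(\left(-1\right) \left(-293\right)\right) = \left(345 - 10\right) 293 = 335 \cdot 293 = 98155$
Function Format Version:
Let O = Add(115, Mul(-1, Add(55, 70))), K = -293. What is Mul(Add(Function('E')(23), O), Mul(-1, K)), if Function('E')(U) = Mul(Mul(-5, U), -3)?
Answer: 98155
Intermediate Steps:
O = -10 (O = Add(115, Mul(-1, 125)) = Add(115, -125) = -10)
Function('E')(U) = Mul(15, U)
Mul(Add(Function('E')(23), O), Mul(-1, K)) = Mul(Add(Mul(15, 23), -10), Mul(-1, -293)) = Mul(Add(345, -10), 293) = Mul(335, 293) = 98155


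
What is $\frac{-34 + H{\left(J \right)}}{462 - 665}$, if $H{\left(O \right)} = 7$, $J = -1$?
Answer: $\frac{27}{203} \approx 0.133$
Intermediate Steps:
$\frac{-34 + H{\left(J \right)}}{462 - 665} = \frac{-34 + 7}{462 - 665} = \frac{1}{-203} \left(-27\right) = \left(- \frac{1}{203}\right) \left(-27\right) = \frac{27}{203}$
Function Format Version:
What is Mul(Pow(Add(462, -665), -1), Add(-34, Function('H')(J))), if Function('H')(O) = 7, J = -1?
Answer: Rational(27, 203) ≈ 0.13300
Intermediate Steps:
Mul(Pow(Add(462, -665), -1), Add(-34, Function('H')(J))) = Mul(Pow(Add(462, -665), -1), Add(-34, 7)) = Mul(Pow(-203, -1), -27) = Mul(Rational(-1, 203), -27) = Rational(27, 203)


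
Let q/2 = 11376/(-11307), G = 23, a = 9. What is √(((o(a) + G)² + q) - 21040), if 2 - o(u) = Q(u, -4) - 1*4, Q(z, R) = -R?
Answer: 3*I*√32225669879/3769 ≈ 142.89*I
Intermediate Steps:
o(u) = 2 (o(u) = 2 - (-1*(-4) - 1*4) = 2 - (4 - 4) = 2 - 1*0 = 2 + 0 = 2)
q = -7584/3769 (q = 2*(11376/(-11307)) = 2*(11376*(-1/11307)) = 2*(-3792/3769) = -7584/3769 ≈ -2.0122)
√(((o(a) + G)² + q) - 21040) = √(((2 + 23)² - 7584/3769) - 21040) = √((25² - 7584/3769) - 21040) = √((625 - 7584/3769) - 21040) = √(2348041/3769 - 21040) = √(-76951719/3769) = 3*I*√32225669879/3769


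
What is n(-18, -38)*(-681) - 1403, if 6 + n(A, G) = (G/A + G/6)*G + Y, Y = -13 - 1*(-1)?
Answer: -295223/3 ≈ -98408.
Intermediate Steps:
Y = -12 (Y = -13 + 1 = -12)
n(A, G) = -18 + G*(G/6 + G/A) (n(A, G) = -6 + ((G/A + G/6)*G - 12) = -6 + ((G/6 + G/A)*G - 12) = -6 + (G*(G/6 + G/A) - 12) = -6 + (-12 + G*(G/6 + G/A)) = -18 + G*(G/6 + G/A))
n(-18, -38)*(-681) - 1403 = (-18 + (1/6)*(-38)**2 + (-38)**2/(-18))*(-681) - 1403 = (-18 + (1/6)*1444 - 1/18*1444)*(-681) - 1403 = (-18 + 722/3 - 722/9)*(-681) - 1403 = (1282/9)*(-681) - 1403 = -291014/3 - 1403 = -295223/3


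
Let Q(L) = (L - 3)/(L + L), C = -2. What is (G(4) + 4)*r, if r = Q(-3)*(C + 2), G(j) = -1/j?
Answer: 0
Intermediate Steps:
Q(L) = (-3 + L)/(2*L) (Q(L) = (-3 + L)/((2*L)) = (-3 + L)*(1/(2*L)) = (-3 + L)/(2*L))
r = 0 (r = ((½)*(-3 - 3)/(-3))*(-2 + 2) = ((½)*(-⅓)*(-6))*0 = 1*0 = 0)
(G(4) + 4)*r = (-1/4 + 4)*0 = (-1*¼ + 4)*0 = (-¼ + 4)*0 = (15/4)*0 = 0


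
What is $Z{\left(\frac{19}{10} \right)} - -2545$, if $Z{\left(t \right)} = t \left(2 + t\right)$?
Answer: $\frac{255241}{100} \approx 2552.4$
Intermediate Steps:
$Z{\left(\frac{19}{10} \right)} - -2545 = \frac{19}{10} \left(2 + \frac{19}{10}\right) - -2545 = 19 \cdot \frac{1}{10} \left(2 + 19 \cdot \frac{1}{10}\right) + 2545 = \frac{19 \left(2 + \frac{19}{10}\right)}{10} + 2545 = \frac{19}{10} \cdot \frac{39}{10} + 2545 = \frac{741}{100} + 2545 = \frac{255241}{100}$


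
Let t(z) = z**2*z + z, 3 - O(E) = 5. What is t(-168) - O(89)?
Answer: -4741798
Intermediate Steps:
O(E) = -2 (O(E) = 3 - 1*5 = 3 - 5 = -2)
t(z) = z + z**3 (t(z) = z**3 + z = z + z**3)
t(-168) - O(89) = (-168 + (-168)**3) - 1*(-2) = (-168 - 4741632) + 2 = -4741800 + 2 = -4741798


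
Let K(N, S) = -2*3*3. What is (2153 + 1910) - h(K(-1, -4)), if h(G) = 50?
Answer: 4013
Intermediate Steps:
K(N, S) = -18 (K(N, S) = -6*3 = -18)
(2153 + 1910) - h(K(-1, -4)) = (2153 + 1910) - 1*50 = 4063 - 50 = 4013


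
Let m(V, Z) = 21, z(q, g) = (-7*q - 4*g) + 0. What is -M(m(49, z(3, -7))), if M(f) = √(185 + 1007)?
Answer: -2*√298 ≈ -34.525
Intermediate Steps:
z(q, g) = -7*q - 4*g
M(f) = 2*√298 (M(f) = √1192 = 2*√298)
-M(m(49, z(3, -7))) = -2*√298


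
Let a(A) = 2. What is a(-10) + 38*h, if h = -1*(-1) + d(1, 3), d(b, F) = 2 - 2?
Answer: 40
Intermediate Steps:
d(b, F) = 0
h = 1 (h = -1*(-1) + 0 = 1 + 0 = 1)
a(-10) + 38*h = 2 + 38*1 = 2 + 38 = 40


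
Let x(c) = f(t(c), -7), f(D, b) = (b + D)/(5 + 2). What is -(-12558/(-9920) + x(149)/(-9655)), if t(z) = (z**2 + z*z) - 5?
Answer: -40838363/67044320 ≈ -0.60913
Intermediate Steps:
t(z) = -5 + 2*z**2 (t(z) = (z**2 + z**2) - 5 = 2*z**2 - 5 = -5 + 2*z**2)
f(D, b) = D/7 + b/7 (f(D, b) = (D + b)/7 = (D + b)*(1/7) = D/7 + b/7)
x(c) = -12/7 + 2*c**2/7 (x(c) = (-5 + 2*c**2)/7 + (1/7)*(-7) = (-5/7 + 2*c**2/7) - 1 = -12/7 + 2*c**2/7)
-(-12558/(-9920) + x(149)/(-9655)) = -(-12558/(-9920) + (-12/7 + (2/7)*149**2)/(-9655)) = -(-12558*(-1/9920) + (-12/7 + (2/7)*22201)*(-1/9655)) = -(6279/4960 + (-12/7 + 44402/7)*(-1/9655)) = -(6279/4960 + (44390/7)*(-1/9655)) = -(6279/4960 - 8878/13517) = -1*40838363/67044320 = -40838363/67044320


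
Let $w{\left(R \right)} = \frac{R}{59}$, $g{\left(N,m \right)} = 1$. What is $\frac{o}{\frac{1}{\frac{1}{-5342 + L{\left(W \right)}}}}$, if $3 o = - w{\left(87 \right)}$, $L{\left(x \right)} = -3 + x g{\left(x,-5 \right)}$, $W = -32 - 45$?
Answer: $\frac{29}{319898} \approx 9.0654 \cdot 10^{-5}$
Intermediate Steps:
$W = -77$ ($W = -32 - 45 = -77$)
$w{\left(R \right)} = \frac{R}{59}$ ($w{\left(R \right)} = R \frac{1}{59} = \frac{R}{59}$)
$L{\left(x \right)} = -3 + x$ ($L{\left(x \right)} = -3 + x 1 = -3 + x$)
$o = - \frac{29}{59}$ ($o = \frac{\left(-1\right) \frac{1}{59} \cdot 87}{3} = \frac{\left(-1\right) \frac{87}{59}}{3} = \frac{1}{3} \left(- \frac{87}{59}\right) = - \frac{29}{59} \approx -0.49153$)
$\frac{o}{\frac{1}{\frac{1}{-5342 + L{\left(W \right)}}}} = - \frac{29}{59 \frac{1}{\frac{1}{-5342 - 80}}} = - \frac{29}{59 \frac{1}{\frac{1}{-5422}}} = - \frac{29}{59 \frac{1}{- \frac{1}{5422}}} = - \frac{29}{59 \left(-5422\right)} = \left(- \frac{29}{59}\right) \left(- \frac{1}{5422}\right) = \frac{29}{319898}$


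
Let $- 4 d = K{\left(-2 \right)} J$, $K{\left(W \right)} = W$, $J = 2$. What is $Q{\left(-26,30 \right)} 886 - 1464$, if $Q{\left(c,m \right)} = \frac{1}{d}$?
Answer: $-578$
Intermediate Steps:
$d = 1$ ($d = - \frac{\left(-2\right) 2}{4} = \left(- \frac{1}{4}\right) \left(-4\right) = 1$)
$Q{\left(c,m \right)} = 1$ ($Q{\left(c,m \right)} = 1^{-1} = 1$)
$Q{\left(-26,30 \right)} 886 - 1464 = 1 \cdot 886 - 1464 = 886 - 1464 = -578$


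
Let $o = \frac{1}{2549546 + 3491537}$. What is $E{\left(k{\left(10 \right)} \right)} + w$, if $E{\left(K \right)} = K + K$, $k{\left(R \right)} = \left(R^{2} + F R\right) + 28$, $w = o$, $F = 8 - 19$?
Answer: $\frac{217478989}{6041083} \approx 36.0$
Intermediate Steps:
$F = -11$
$o = \frac{1}{6041083} \approx 1.6553 \cdot 10^{-7}$
$w = \frac{1}{6041083} \approx 1.6553 \cdot 10^{-7}$
$k{\left(R \right)} = 28 + R^{2} - 11 R$ ($k{\left(R \right)} = \left(R^{2} - 11 R\right) + 28 = 28 + R^{2} - 11 R$)
$E{\left(K \right)} = 2 K$
$E{\left(k{\left(10 \right)} \right)} + w = 2 \left(28 + 10^{2} - 110\right) + \frac{1}{6041083} = 2 \left(28 + 100 - 110\right) + \frac{1}{6041083} = 2 \cdot 18 + \frac{1}{6041083} = 36 + \frac{1}{6041083} = \frac{217478989}{6041083}$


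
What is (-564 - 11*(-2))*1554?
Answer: -842268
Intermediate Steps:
(-564 - 11*(-2))*1554 = (-564 + 22)*1554 = -542*1554 = -842268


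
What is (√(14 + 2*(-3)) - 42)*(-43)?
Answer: 1806 - 86*√2 ≈ 1684.4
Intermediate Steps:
(√(14 + 2*(-3)) - 42)*(-43) = (√(14 - 6) - 42)*(-43) = (√8 - 42)*(-43) = (2*√2 - 42)*(-43) = (-42 + 2*√2)*(-43) = 1806 - 86*√2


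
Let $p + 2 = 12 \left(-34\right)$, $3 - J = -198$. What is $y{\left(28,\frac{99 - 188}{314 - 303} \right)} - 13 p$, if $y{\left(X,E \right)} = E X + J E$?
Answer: $\frac{38249}{11} \approx 3477.2$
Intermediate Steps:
$J = 201$ ($J = 3 - -198 = 3 + 198 = 201$)
$p = -410$ ($p = -2 + 12 \left(-34\right) = -2 - 408 = -410$)
$y{\left(X,E \right)} = 201 E + E X$ ($y{\left(X,E \right)} = E X + 201 E = 201 E + E X$)
$y{\left(28,\frac{99 - 188}{314 - 303} \right)} - 13 p = \frac{99 - 188}{314 - 303} \left(201 + 28\right) - -5330 = - \frac{89}{11} \cdot 229 + 5330 = \left(-89\right) \frac{1}{11} \cdot 229 + 5330 = \left(- \frac{89}{11}\right) 229 + 5330 = - \frac{20381}{11} + 5330 = \frac{38249}{11}$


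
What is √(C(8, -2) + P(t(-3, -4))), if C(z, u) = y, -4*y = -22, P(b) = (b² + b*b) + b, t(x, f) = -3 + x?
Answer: √286/2 ≈ 8.4558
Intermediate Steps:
P(b) = b + 2*b² (P(b) = (b² + b²) + b = 2*b² + b = b + 2*b²)
y = 11/2 (y = -¼*(-22) = 11/2 ≈ 5.5000)
C(z, u) = 11/2
√(C(8, -2) + P(t(-3, -4))) = √(11/2 + (-3 - 3)*(1 + 2*(-3 - 3))) = √(11/2 - 6*(1 + 2*(-6))) = √(11/2 - 6*(1 - 12)) = √(11/2 - 6*(-11)) = √(11/2 + 66) = √(143/2) = √286/2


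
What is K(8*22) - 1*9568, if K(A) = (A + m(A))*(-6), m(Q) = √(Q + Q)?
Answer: -10624 - 24*√22 ≈ -10737.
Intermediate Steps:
m(Q) = √2*√Q (m(Q) = √(2*Q) = √2*√Q)
K(A) = -6*A - 6*√2*√A (K(A) = (A + √2*√A)*(-6) = -6*A - 6*√2*√A)
K(8*22) - 1*9568 = (-48*22 - 6*√2*√(8*22)) - 1*9568 = (-6*176 - 6*√2*√176) - 9568 = (-1056 - 6*√2*4*√11) - 9568 = (-1056 - 24*√22) - 9568 = -10624 - 24*√22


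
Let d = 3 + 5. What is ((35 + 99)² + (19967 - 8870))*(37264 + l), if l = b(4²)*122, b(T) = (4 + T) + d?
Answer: 1181876040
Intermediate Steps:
d = 8
b(T) = 12 + T (b(T) = (4 + T) + 8 = 12 + T)
l = 3416 (l = (12 + 4²)*122 = (12 + 16)*122 = 28*122 = 3416)
((35 + 99)² + (19967 - 8870))*(37264 + l) = ((35 + 99)² + (19967 - 8870))*(37264 + 3416) = (134² + 11097)*40680 = (17956 + 11097)*40680 = 29053*40680 = 1181876040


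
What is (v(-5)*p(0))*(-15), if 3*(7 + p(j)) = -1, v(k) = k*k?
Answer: 2750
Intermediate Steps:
v(k) = k**2
p(j) = -22/3 (p(j) = -7 + (1/3)*(-1) = -7 - 1/3 = -22/3)
(v(-5)*p(0))*(-15) = ((-5)**2*(-22/3))*(-15) = (25*(-22/3))*(-15) = -550/3*(-15) = 2750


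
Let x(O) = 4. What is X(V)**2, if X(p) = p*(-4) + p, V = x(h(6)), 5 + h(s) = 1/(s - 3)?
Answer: 144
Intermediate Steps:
h(s) = -5 + 1/(-3 + s) (h(s) = -5 + 1/(s - 3) = -5 + 1/(-3 + s))
V = 4
X(p) = -3*p (X(p) = -4*p + p = -3*p)
X(V)**2 = (-3*4)**2 = (-12)**2 = 144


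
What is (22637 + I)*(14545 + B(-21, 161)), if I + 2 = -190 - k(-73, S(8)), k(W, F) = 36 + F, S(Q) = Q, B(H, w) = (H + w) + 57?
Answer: 330235542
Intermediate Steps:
B(H, w) = 57 + H + w
I = -236 (I = -2 + (-190 - (36 + 8)) = -2 + (-190 - 1*44) = -2 + (-190 - 44) = -2 - 234 = -236)
(22637 + I)*(14545 + B(-21, 161)) = (22637 - 236)*(14545 + (57 - 21 + 161)) = 22401*(14545 + 197) = 22401*14742 = 330235542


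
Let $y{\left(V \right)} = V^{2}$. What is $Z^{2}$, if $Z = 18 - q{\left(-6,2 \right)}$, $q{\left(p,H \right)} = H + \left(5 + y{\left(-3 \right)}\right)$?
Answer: $4$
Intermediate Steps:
$q{\left(p,H \right)} = 14 + H$ ($q{\left(p,H \right)} = H + \left(5 + \left(-3\right)^{2}\right) = H + \left(5 + 9\right) = H + 14 = 14 + H$)
$Z = 2$ ($Z = 18 - \left(14 + 2\right) = 18 - 16 = 2$)
$Z^{2} = 2^{2} = 4$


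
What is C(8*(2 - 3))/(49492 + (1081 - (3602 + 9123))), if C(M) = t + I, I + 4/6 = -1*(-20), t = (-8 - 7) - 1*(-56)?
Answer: 181/113544 ≈ 0.0015941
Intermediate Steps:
t = 41 (t = -15 + 56 = 41)
I = 58/3 (I = -2/3 - 1*(-20) = -2/3 + 20 = 58/3 ≈ 19.333)
C(M) = 181/3 (C(M) = 41 + 58/3 = 181/3)
C(8*(2 - 3))/(49492 + (1081 - (3602 + 9123))) = 181/(3*(49492 + (1081 - (3602 + 9123)))) = 181/(3*(49492 + (1081 - 1*12725))) = 181/(3*(49492 + (1081 - 12725))) = 181/(3*(49492 - 11644)) = (181/3)/37848 = (181/3)*(1/37848) = 181/113544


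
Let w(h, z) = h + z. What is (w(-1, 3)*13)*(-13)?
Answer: -338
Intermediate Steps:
(w(-1, 3)*13)*(-13) = ((-1 + 3)*13)*(-13) = (2*13)*(-13) = 26*(-13) = -338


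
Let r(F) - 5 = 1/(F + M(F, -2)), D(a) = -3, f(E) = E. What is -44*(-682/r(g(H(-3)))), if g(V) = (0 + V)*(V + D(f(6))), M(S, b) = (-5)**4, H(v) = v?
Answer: 2411893/402 ≈ 5999.7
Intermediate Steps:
M(S, b) = 625
g(V) = V*(-3 + V) (g(V) = (0 + V)*(V - 3) = V*(-3 + V))
r(F) = 5 + 1/(625 + F) (r(F) = 5 + 1/(F + 625) = 5 + 1/(625 + F))
-44*(-682/r(g(H(-3)))) = -44*(-682*(625 - 3*(-3 - 3))/(3126 + 5*(-3*(-3 - 3)))) = -44*(-682*(625 - 3*(-6))/(3126 + 5*(-3*(-6)))) = -44*(-682*(625 + 18)/(3126 + 5*18)) = -44*(-438526/(3126 + 90)) = -44/(((1/643)*3216)*(-1/682)) = -44/((3216/643)*(-1/682)) = -44/(-1608/219263) = -44*(-219263/1608) = 2411893/402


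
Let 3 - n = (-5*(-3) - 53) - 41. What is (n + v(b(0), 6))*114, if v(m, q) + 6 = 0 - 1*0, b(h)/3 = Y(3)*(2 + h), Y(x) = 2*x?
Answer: 8664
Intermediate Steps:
b(h) = 36 + 18*h (b(h) = 3*((2*3)*(2 + h)) = 3*(6*(2 + h)) = 3*(12 + 6*h) = 36 + 18*h)
v(m, q) = -6 (v(m, q) = -6 + (0 - 1*0) = -6 + (0 + 0) = -6 + 0 = -6)
n = 82 (n = 3 - ((-5*(-3) - 53) - 41) = 3 - ((15 - 53) - 41) = 3 - (-38 - 41) = 3 - 1*(-79) = 3 + 79 = 82)
(n + v(b(0), 6))*114 = (82 - 6)*114 = 76*114 = 8664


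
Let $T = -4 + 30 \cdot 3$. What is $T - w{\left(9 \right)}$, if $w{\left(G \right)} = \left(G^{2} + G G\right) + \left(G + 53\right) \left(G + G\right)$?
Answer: $-1192$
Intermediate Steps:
$w{\left(G \right)} = 2 G^{2} + 2 G \left(53 + G\right)$ ($w{\left(G \right)} = \left(G^{2} + G^{2}\right) + \left(53 + G\right) 2 G = 2 G^{2} + 2 G \left(53 + G\right)$)
$T = 86$ ($T = -4 + 90 = 86$)
$T - w{\left(9 \right)} = 86 - 2 \cdot 9 \left(53 + 2 \cdot 9\right) = 86 - 2 \cdot 9 \left(53 + 18\right) = 86 - 2 \cdot 9 \cdot 71 = 86 - 1278 = -1192$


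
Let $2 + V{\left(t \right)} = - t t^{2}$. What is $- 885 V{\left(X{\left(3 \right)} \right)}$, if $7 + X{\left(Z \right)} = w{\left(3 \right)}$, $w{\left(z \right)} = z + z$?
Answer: $885$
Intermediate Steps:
$w{\left(z \right)} = 2 z$
$X{\left(Z \right)} = -1$ ($X{\left(Z \right)} = -7 + 2 \cdot 3 = -7 + 6 = -1$)
$V{\left(t \right)} = -2 - t^{3}$ ($V{\left(t \right)} = -2 + - t t^{2} = -2 - t^{3}$)
$- 885 V{\left(X{\left(3 \right)} \right)} = - 885 \left(-2 - \left(-1\right)^{3}\right) = - 885 \left(-2 - -1\right) = - 885 \left(-2 + 1\right) = \left(-885\right) \left(-1\right) = 885$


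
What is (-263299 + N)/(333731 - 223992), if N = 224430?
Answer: -38869/109739 ≈ -0.35420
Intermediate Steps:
(-263299 + N)/(333731 - 223992) = (-263299 + 224430)/(333731 - 223992) = -38869/109739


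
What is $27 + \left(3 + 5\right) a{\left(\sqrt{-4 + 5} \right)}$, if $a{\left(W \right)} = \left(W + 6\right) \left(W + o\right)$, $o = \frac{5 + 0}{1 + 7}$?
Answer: $118$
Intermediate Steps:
$o = \frac{5}{8} \approx 0.625$
$a{\left(W \right)} = \left(6 + W\right) \left(\frac{5}{8} + W\right)$ ($a{\left(W \right)} = \left(W + 6\right) \left(W + \frac{5}{8}\right) = \left(6 + W\right) \left(\frac{5}{8} + W\right)$)
$27 + \left(3 + 5\right) a{\left(\sqrt{-4 + 5} \right)} = 27 + \left(3 + 5\right) \left(\frac{15}{4} + \left(\sqrt{-4 + 5}\right)^{2} + \frac{53 \sqrt{-4 + 5}}{8}\right) = 27 + 8 \left(\frac{15}{4} + \left(\sqrt{1}\right)^{2} + \frac{53 \sqrt{1}}{8}\right) = 27 + 8 \left(\frac{15}{4} + 1^{2} + \frac{53}{8} \cdot 1\right) = 27 + 8 \left(\frac{15}{4} + 1 + \frac{53}{8}\right) = 27 + 8 \cdot \frac{91}{8} = 27 + 91 = 118$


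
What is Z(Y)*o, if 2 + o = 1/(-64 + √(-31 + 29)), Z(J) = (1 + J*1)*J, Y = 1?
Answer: -8260/2049 - I*√2/2049 ≈ -4.0312 - 0.0006902*I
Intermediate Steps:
Z(J) = J*(1 + J) (Z(J) = (1 + J)*J = J*(1 + J))
o = -2 + 1/(-64 + I*√2) (o = -2 + 1/(-64 + √(-31 + 29)) = -2 + 1/(-64 + √(-2)) = -2 + 1/(-64 + I*√2) ≈ -2.0156 - 0.0003451*I)
Z(Y)*o = (1*(1 + 1))*(-4130/2049 - I*√2/4098) = (1*2)*(-4130/2049 - I*√2/4098) = 2*(-4130/2049 - I*√2/4098) = -8260/2049 - I*√2/2049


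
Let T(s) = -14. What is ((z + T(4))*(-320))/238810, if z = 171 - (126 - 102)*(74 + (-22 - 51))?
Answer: -4256/23881 ≈ -0.17822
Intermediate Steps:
z = 147 (z = 171 - 24*(74 - 73) = 171 - 24 = 147)
((z + T(4))*(-320))/238810 = ((147 - 14)*(-320))/238810 = (133*(-320))*(1/238810) = -42560*1/238810 = -4256/23881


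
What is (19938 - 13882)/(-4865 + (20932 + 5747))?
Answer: 3028/10907 ≈ 0.27762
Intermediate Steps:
(19938 - 13882)/(-4865 + (20932 + 5747)) = 6056/(-4865 + 26679) = 6056/21814 = 6056*(1/21814) = 3028/10907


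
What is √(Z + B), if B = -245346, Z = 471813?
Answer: 3*√25163 ≈ 475.89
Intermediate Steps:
√(Z + B) = √(471813 - 245346) = √226467 = 3*√25163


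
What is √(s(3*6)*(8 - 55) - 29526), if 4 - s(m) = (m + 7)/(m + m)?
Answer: I*√1068529/6 ≈ 172.28*I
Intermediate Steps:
s(m) = 4 - (7 + m)/(2*m) (s(m) = 4 - (m + 7)/(m + m) = 4 - (7 + m)/(2*m))
√(s(3*6)*(8 - 55) - 29526) = √((7*(-1 + 3*6)/(2*((3*6))))*(8 - 55) - 29526) = √(((7/2)*(-1 + 18)/18)*(-47) - 29526) = √(((7/2)*(1/18)*17)*(-47) - 29526) = √((119/36)*(-47) - 29526) = √(-5593/36 - 29526) = √(-1068529/36) = I*√1068529/6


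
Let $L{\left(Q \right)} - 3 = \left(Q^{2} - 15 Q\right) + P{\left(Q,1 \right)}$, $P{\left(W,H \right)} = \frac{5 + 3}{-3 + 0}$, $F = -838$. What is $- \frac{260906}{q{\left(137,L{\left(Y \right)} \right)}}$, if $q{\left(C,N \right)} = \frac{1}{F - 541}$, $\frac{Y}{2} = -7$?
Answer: $359789374$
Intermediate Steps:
$Y = -14$ ($Y = 2 \left(-7\right) = -14$)
$P{\left(W,H \right)} = - \frac{8}{3}$ ($P{\left(W,H \right)} = \frac{8}{-3} = 8 \left(- \frac{1}{3}\right) = - \frac{8}{3}$)
$L{\left(Q \right)} = \frac{1}{3} + Q^{2} - 15 Q$ ($L{\left(Q \right)} = 3 - \left(\frac{8}{3} - Q^{2} + 15 Q\right) = \frac{1}{3} + Q^{2} - 15 Q$)
$q{\left(C,N \right)} = - \frac{1}{1379}$ ($q{\left(C,N \right)} = \frac{1}{-838 - 541} = \frac{1}{-1379} = - \frac{1}{1379}$)
$- \frac{260906}{q{\left(137,L{\left(Y \right)} \right)}} = - \frac{260906}{- \frac{1}{1379}} = \left(-260906\right) \left(-1379\right) = 359789374$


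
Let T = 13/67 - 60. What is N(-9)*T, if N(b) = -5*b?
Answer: -180315/67 ≈ -2691.3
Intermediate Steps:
T = -4007/67 (T = 13*(1/67) - 60 = 13/67 - 60 = -4007/67 ≈ -59.806)
N(-9)*T = -5*(-9)*(-4007/67) = 45*(-4007/67) = -180315/67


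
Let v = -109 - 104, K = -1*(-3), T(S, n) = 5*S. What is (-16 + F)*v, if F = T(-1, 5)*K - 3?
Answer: 7242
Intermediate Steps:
K = 3
F = -18 (F = (5*(-1))*3 - 3 = -5*3 - 3 = -15 - 3 = -18)
v = -213
(-16 + F)*v = (-16 - 18)*(-213) = -34*(-213) = 7242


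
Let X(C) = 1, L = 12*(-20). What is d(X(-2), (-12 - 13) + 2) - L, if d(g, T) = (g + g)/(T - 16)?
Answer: 9358/39 ≈ 239.95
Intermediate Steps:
L = -240
d(g, T) = 2*g/(-16 + T) (d(g, T) = (2*g)/(-16 + T) = 2*g/(-16 + T))
d(X(-2), (-12 - 13) + 2) - L = 2*1/(-16 + ((-12 - 13) + 2)) - 1*(-240) = 2*1/(-16 + (-25 + 2)) + 240 = 2*1/(-16 - 23) + 240 = 2*1/(-39) + 240 = 2*1*(-1/39) + 240 = -2/39 + 240 = 9358/39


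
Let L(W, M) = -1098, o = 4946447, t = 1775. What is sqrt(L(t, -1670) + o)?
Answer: sqrt(4945349) ≈ 2223.8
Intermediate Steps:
sqrt(L(t, -1670) + o) = sqrt(-1098 + 4946447) = sqrt(4945349)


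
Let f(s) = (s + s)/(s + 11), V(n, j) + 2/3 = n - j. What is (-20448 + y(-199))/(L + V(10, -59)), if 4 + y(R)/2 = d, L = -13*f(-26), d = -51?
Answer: -308370/349 ≈ -883.58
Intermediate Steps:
V(n, j) = -⅔ + n - j (V(n, j) = -⅔ + (n - j) = -⅔ + n - j)
f(s) = 2*s/(11 + s) (f(s) = (2*s)/(11 + s) = 2*s/(11 + s))
L = -676/15 (L = -26*(-26)/(11 - 26) = -26*(-26)/(-15) = -26*(-26)*(-1)/15 = -13*52/15 = -676/15 ≈ -45.067)
y(R) = -110 (y(R) = -8 + 2*(-51) = -8 - 102 = -110)
(-20448 + y(-199))/(L + V(10, -59)) = (-20448 - 110)/(-676/15 + (-⅔ + 10 - 1*(-59))) = -20558/(-676/15 + (-⅔ + 10 + 59)) = -20558/(-676/15 + 205/3) = -20558/349/15 = -20558*15/349 = -308370/349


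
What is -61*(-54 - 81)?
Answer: 8235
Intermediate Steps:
-61*(-54 - 81) = -61*(-135) = 8235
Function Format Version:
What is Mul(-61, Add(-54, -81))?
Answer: 8235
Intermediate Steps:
Mul(-61, Add(-54, -81)) = Mul(-61, -135) = 8235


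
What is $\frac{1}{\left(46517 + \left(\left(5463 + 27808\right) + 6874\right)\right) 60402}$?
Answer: $\frac{1}{5234558124} \approx 1.9104 \cdot 10^{-10}$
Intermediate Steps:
$\frac{1}{\left(46517 + \left(\left(5463 + 27808\right) + 6874\right)\right) 60402} = \frac{1}{46517 + \left(33271 + 6874\right)} \frac{1}{60402} = \frac{1}{46517 + 40145} \cdot \frac{1}{60402} = \frac{1}{86662} \cdot \frac{1}{60402} = \frac{1}{5234558124}$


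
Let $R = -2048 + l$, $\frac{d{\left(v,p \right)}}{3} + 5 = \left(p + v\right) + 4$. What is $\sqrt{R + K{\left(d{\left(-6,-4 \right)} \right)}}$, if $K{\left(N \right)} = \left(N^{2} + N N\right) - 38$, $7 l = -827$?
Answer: $\frac{i \sqrt{1281}}{7} \approx 5.113 i$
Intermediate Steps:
$l = - \frac{827}{7}$ ($l = \frac{1}{7} \left(-827\right) = - \frac{827}{7} \approx -118.14$)
$d{\left(v,p \right)} = -3 + 3 p + 3 v$ ($d{\left(v,p \right)} = -15 + 3 \left(\left(p + v\right) + 4\right) = -15 + 3 \left(4 + p + v\right) = -15 + \left(12 + 3 p + 3 v\right) = -3 + 3 p + 3 v$)
$K{\left(N \right)} = -38 + 2 N^{2}$ ($K{\left(N \right)} = \left(N^{2} + N^{2}\right) - 38 = 2 N^{2} - 38 = -38 + 2 N^{2}$)
$R = - \frac{15163}{7}$ ($R = -2048 - \frac{827}{7} = - \frac{15163}{7} \approx -2166.1$)
$\sqrt{R + K{\left(d{\left(-6,-4 \right)} \right)}} = \sqrt{- \frac{15163}{7} - \left(38 - 2 \left(-3 + 3 \left(-4\right) + 3 \left(-6\right)\right)^{2}\right)} = \sqrt{- \frac{15163}{7} - \left(38 - 2 \left(-3 - 12 - 18\right)^{2}\right)} = \sqrt{- \frac{15163}{7} - \left(38 - 2 \left(-33\right)^{2}\right)} = \sqrt{- \frac{15163}{7} + \left(-38 + 2 \cdot 1089\right)} = \sqrt{- \frac{15163}{7} + \left(-38 + 2178\right)} = \sqrt{- \frac{15163}{7} + 2140} = \sqrt{- \frac{183}{7}} = \frac{i \sqrt{1281}}{7}$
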